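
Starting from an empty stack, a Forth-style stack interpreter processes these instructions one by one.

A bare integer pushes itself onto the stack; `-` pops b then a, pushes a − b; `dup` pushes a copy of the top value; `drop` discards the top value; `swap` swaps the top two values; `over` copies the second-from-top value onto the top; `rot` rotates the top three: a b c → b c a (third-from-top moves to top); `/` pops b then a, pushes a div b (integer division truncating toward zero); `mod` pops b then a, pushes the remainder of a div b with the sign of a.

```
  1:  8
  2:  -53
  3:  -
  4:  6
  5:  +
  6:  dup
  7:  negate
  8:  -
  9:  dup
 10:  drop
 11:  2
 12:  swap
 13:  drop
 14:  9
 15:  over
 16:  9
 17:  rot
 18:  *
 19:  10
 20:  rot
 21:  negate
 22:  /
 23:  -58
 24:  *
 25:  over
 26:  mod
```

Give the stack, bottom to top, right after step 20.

8      : 8
-53    : 8 -53
-      : 61
6      : 61 6
+      : 67
dup    : 67 67
negate : 67 -67
-      : 134
dup    : 134 134
drop   : 134
2      : 134 2
swap   : 2 134
drop   : 2
9      : 2 9
over   : 2 9 2
9      : 2 9 2 9
rot    : 2 2 9 9
*      : 2 2 81
10     : 2 2 81 10
rot    : 2 81 10 2

[2, 81, 10, 2]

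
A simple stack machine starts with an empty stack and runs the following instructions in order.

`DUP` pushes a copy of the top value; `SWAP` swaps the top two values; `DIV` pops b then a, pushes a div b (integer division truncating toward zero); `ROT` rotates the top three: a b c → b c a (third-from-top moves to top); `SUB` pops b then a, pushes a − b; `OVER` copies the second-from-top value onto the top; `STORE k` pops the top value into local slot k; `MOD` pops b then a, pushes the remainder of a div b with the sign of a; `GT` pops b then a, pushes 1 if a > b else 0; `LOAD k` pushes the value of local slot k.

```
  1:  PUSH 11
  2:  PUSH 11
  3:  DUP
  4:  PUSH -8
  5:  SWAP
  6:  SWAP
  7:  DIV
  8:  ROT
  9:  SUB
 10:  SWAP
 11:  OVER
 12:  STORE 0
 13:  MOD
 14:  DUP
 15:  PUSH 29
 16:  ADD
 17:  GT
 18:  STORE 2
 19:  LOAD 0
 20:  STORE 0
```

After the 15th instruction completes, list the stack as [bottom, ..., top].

[-1, -1, 29]

PUSH 11  11
PUSH 11  11 11
DUP      11 11 11
PUSH -8  11 11 11 -8
SWAP     11 11 -8 11
SWAP     11 11 11 -8
DIV      11 11 -1
ROT      11 -1 11
SUB      11 -12
SWAP     -12 11
OVER     -12 11 -12
STORE 0  -12 11
MOD      -1
DUP      -1 -1
PUSH 29  -1 -1 29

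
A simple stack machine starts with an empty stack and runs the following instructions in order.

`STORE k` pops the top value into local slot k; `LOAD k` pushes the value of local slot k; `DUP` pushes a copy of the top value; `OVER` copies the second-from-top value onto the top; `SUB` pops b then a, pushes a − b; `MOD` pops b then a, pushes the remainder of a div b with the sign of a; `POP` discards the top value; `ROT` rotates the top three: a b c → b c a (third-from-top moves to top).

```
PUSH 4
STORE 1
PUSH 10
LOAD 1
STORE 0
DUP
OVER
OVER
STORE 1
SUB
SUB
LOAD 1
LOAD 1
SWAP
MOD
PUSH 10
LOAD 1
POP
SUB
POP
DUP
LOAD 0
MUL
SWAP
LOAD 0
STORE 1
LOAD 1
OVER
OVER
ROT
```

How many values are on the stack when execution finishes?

PUSH 4   4
STORE 1  (empty)
PUSH 10  10
LOAD 1   10 4
STORE 0  10
DUP      10 10
OVER     10 10 10
OVER     10 10 10 10
STORE 1  10 10 10
SUB      10 0
SUB      10
LOAD 1   10 10
LOAD 1   10 10 10
SWAP     10 10 10
MOD      10 0
PUSH 10  10 0 10
LOAD 1   10 0 10 10
POP      10 0 10
SUB      10 -10
POP      10
DUP      10 10
LOAD 0   10 10 4
MUL      10 40
SWAP     40 10
LOAD 0   40 10 4
STORE 1  40 10
LOAD 1   40 10 4
OVER     40 10 4 10
OVER     40 10 4 10 4
ROT      40 10 10 4 4

5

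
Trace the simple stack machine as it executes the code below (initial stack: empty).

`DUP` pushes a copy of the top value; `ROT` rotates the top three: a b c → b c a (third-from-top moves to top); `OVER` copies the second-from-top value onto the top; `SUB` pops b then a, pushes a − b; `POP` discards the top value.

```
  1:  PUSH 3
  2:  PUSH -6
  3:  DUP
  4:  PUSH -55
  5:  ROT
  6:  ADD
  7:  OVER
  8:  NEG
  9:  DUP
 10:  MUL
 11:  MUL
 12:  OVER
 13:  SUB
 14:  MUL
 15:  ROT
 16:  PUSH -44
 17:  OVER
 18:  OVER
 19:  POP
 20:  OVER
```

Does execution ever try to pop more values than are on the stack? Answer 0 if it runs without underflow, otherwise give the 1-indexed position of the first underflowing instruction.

15

PUSH 3   → [3]
PUSH -6  → [3, -6]
DUP      → [3, -6, -6]
PUSH -55 → [3, -6, -6, -55]
ROT      → [3, -6, -55, -6]
ADD      → [3, -6, -61]
OVER     → [3, -6, -61, -6]
NEG      → [3, -6, -61, 6]
DUP      → [3, -6, -61, 6, 6]
MUL      → [3, -6, -61, 36]
MUL      → [3, -6, -2196]
OVER     → [3, -6, -2196, -6]
SUB      → [3, -6, -2190]
MUL      → [3, 13140]
ROT  — needs 3 operands, stack has 2 → underflow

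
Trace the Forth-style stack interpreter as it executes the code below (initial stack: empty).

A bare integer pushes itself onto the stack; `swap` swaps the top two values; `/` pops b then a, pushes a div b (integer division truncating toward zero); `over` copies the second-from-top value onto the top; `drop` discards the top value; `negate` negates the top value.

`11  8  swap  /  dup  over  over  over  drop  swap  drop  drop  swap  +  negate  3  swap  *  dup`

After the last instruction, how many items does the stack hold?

11     -> [11]
8      -> [11, 8]
swap   -> [8, 11]
/      -> [0]
dup    -> [0, 0]
over   -> [0, 0, 0]
over   -> [0, 0, 0, 0]
over   -> [0, 0, 0, 0, 0]
drop   -> [0, 0, 0, 0]
swap   -> [0, 0, 0, 0]
drop   -> [0, 0, 0]
drop   -> [0, 0]
swap   -> [0, 0]
+      -> [0]
negate -> [0]
3      -> [0, 3]
swap   -> [3, 0]
*      -> [0]
dup    -> [0, 0]

2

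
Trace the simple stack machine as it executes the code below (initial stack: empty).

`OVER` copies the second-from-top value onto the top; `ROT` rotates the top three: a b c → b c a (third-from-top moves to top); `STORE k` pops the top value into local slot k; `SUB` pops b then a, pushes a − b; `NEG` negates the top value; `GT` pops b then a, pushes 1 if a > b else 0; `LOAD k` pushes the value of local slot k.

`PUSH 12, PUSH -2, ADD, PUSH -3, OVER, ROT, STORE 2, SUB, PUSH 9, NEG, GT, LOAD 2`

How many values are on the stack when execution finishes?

PUSH 12 → 12
PUSH -2 → 12 -2
ADD     → 10
PUSH -3 → 10 -3
OVER    → 10 -3 10
ROT     → -3 10 10
STORE 2 → -3 10
SUB     → -13
PUSH 9  → -13 9
NEG     → -13 -9
GT      → 0
LOAD 2  → 0 10

2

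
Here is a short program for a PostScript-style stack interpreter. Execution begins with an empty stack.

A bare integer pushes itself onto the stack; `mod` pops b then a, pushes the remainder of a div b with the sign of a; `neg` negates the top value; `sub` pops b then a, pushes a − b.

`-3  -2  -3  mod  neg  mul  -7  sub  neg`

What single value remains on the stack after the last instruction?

-1

-3  : [-3]
-2  : [-3, -2]
-3  : [-3, -2, -3]
mod : [-3, -2]
neg : [-3, 2]
mul : [-6]
-7  : [-6, -7]
sub : [1]
neg : [-1]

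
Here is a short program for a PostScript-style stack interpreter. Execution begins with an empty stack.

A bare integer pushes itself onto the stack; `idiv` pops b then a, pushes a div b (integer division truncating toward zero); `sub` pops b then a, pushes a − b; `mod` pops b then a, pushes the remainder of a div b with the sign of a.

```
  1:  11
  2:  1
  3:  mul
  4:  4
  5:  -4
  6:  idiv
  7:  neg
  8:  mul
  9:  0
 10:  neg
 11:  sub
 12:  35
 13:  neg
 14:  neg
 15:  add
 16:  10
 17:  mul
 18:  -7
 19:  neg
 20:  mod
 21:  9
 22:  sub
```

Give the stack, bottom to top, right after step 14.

[11, 35]

11   -> 11
1    -> 11 1
mul  -> 11
4    -> 11 4
-4   -> 11 4 -4
idiv -> 11 -1
neg  -> 11 1
mul  -> 11
0    -> 11 0
neg  -> 11 0
sub  -> 11
35   -> 11 35
neg  -> 11 -35
neg  -> 11 35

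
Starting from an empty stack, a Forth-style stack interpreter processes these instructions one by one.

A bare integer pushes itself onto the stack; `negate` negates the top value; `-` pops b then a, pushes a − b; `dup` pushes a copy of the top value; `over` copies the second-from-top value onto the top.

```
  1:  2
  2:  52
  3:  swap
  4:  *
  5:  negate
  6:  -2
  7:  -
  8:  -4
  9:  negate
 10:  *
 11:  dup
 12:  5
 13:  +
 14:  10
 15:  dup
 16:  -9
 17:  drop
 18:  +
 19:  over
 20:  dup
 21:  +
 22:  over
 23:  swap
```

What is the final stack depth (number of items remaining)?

5

2       [2]
52      [2, 52]
swap    [52, 2]
*       [104]
negate  [-104]
-2      [-104, -2]
-       [-102]
-4      [-102, -4]
negate  [-102, 4]
*       [-408]
dup     [-408, -408]
5       [-408, -408, 5]
+       [-408, -403]
10      [-408, -403, 10]
dup     [-408, -403, 10, 10]
-9      [-408, -403, 10, 10, -9]
drop    [-408, -403, 10, 10]
+       [-408, -403, 20]
over    [-408, -403, 20, -403]
dup     [-408, -403, 20, -403, -403]
+       [-408, -403, 20, -806]
over    [-408, -403, 20, -806, 20]
swap    [-408, -403, 20, 20, -806]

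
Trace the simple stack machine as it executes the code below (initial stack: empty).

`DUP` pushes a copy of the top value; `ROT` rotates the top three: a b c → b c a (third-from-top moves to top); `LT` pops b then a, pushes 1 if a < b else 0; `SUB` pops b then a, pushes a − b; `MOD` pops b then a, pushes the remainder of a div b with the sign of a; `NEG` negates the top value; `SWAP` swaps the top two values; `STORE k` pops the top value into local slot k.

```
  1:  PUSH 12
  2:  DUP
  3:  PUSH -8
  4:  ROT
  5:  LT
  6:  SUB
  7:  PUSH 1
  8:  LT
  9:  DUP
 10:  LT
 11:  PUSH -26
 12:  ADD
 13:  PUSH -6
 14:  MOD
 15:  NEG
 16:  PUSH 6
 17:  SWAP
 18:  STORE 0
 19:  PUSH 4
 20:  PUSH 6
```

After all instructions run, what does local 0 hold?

PUSH 12  → 12
DUP      → 12 12
PUSH -8  → 12 12 -8
ROT      → 12 -8 12
LT       → 12 1
SUB      → 11
PUSH 1   → 11 1
LT       → 0
DUP      → 0 0
LT       → 0
PUSH -26 → 0 -26
ADD      → -26
PUSH -6  → -26 -6
MOD      → -2
NEG      → 2
PUSH 6   → 2 6
SWAP     → 6 2
STORE 0  → 6
PUSH 4   → 6 4
PUSH 6   → 6 4 6

2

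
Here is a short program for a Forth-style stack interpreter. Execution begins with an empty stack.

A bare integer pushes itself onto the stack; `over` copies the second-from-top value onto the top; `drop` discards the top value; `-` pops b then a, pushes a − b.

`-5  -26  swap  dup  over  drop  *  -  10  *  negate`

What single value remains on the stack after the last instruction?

-5     -> -5
-26    -> -5 -26
swap   -> -26 -5
dup    -> -26 -5 -5
over   -> -26 -5 -5 -5
drop   -> -26 -5 -5
*      -> -26 25
-      -> -51
10     -> -51 10
*      -> -510
negate -> 510

510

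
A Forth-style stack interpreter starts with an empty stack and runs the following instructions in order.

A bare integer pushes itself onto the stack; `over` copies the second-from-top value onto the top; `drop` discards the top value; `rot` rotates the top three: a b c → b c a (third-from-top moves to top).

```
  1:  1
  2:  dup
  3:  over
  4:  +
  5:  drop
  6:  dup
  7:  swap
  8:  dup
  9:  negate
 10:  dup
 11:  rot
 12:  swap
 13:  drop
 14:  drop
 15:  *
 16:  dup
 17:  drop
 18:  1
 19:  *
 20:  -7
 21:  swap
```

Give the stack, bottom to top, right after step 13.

1      : 1
dup    : 1 1
over   : 1 1 1
+      : 1 2
drop   : 1
dup    : 1 1
swap   : 1 1
dup    : 1 1 1
negate : 1 1 -1
dup    : 1 1 -1 -1
rot    : 1 -1 -1 1
swap   : 1 -1 1 -1
drop   : 1 -1 1

[1, -1, 1]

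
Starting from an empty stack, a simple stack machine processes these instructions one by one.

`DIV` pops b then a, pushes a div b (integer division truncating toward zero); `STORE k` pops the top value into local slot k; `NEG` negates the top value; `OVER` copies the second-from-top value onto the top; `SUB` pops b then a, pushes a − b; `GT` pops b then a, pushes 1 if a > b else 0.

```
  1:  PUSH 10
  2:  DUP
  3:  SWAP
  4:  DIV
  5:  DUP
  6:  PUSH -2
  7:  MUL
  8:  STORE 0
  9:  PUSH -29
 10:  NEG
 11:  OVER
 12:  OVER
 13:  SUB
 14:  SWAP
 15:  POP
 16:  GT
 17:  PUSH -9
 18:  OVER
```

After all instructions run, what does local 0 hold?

-2

PUSH 10   10
DUP       10 10
SWAP      10 10
DIV       1
DUP       1 1
PUSH -2   1 1 -2
MUL       1 -2
STORE 0   1
PUSH -29  1 -29
NEG       1 29
OVER      1 29 1
OVER      1 29 1 29
SUB       1 29 -28
SWAP      1 -28 29
POP       1 -28
GT        1
PUSH -9   1 -9
OVER      1 -9 1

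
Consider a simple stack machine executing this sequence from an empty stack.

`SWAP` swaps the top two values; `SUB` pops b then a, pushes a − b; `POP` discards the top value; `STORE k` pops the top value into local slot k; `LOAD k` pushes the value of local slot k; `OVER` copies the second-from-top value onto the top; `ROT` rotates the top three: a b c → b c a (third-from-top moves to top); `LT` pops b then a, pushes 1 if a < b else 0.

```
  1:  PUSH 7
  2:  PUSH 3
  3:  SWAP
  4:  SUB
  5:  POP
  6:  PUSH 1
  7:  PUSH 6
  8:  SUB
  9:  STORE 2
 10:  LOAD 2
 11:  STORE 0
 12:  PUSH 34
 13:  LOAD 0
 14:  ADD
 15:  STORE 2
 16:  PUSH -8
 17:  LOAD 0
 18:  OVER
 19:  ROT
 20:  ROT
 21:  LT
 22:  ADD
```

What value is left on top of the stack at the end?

PUSH 7  → [7]
PUSH 3  → [7, 3]
SWAP    → [3, 7]
SUB     → [-4]
POP     → []
PUSH 1  → [1]
PUSH 6  → [1, 6]
SUB     → [-5]
STORE 2 → []
LOAD 2  → [-5]
STORE 0 → []
PUSH 34 → [34]
LOAD 0  → [34, -5]
ADD     → [29]
STORE 2 → []
PUSH -8 → [-8]
LOAD 0  → [-8, -5]
OVER    → [-8, -5, -8]
ROT     → [-5, -8, -8]
ROT     → [-8, -8, -5]
LT      → [-8, 1]
ADD     → [-7]

-7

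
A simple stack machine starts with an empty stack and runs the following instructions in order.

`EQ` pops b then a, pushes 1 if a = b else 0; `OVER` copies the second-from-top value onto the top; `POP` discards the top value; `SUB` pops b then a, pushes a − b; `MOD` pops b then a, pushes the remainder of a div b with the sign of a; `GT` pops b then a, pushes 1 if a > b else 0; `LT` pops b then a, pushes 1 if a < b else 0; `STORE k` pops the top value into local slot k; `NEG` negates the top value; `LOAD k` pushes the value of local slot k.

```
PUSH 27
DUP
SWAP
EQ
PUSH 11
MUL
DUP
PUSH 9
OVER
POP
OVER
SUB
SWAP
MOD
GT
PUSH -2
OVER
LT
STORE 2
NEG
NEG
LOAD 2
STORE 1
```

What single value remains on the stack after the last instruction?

1

PUSH 27 : 27
DUP     : 27 27
SWAP    : 27 27
EQ      : 1
PUSH 11 : 1 11
MUL     : 11
DUP     : 11 11
PUSH 9  : 11 11 9
OVER    : 11 11 9 11
POP     : 11 11 9
OVER    : 11 11 9 11
SUB     : 11 11 -2
SWAP    : 11 -2 11
MOD     : 11 -2
GT      : 1
PUSH -2 : 1 -2
OVER    : 1 -2 1
LT      : 1 1
STORE 2 : 1
NEG     : -1
NEG     : 1
LOAD 2  : 1 1
STORE 1 : 1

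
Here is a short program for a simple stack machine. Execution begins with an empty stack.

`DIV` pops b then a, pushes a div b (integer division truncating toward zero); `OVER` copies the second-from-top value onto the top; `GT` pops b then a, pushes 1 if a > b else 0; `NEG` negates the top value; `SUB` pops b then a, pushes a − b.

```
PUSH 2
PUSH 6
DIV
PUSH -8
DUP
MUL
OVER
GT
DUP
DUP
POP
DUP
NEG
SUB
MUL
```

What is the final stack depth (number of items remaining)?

PUSH 2   [2]
PUSH 6   [2, 6]
DIV      [0]
PUSH -8  [0, -8]
DUP      [0, -8, -8]
MUL      [0, 64]
OVER     [0, 64, 0]
GT       [0, 1]
DUP      [0, 1, 1]
DUP      [0, 1, 1, 1]
POP      [0, 1, 1]
DUP      [0, 1, 1, 1]
NEG      [0, 1, 1, -1]
SUB      [0, 1, 2]
MUL      [0, 2]

2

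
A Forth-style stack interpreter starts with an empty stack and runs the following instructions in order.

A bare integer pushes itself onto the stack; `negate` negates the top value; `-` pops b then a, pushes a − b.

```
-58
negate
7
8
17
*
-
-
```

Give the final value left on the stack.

-58    → -58
negate → 58
7      → 58 7
8      → 58 7 8
17     → 58 7 8 17
*      → 58 7 136
-      → 58 -129
-      → 187

187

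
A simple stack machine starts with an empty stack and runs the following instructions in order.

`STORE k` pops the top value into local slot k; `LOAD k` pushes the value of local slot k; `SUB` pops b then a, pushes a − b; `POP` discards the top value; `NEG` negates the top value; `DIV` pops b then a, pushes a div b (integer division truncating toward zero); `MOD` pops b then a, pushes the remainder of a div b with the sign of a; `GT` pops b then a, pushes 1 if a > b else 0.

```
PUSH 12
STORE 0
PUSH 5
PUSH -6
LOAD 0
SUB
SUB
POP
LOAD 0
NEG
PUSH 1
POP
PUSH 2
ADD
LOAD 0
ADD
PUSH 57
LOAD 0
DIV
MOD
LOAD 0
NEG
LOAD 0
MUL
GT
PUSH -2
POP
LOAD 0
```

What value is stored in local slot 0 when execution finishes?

12

PUSH 12 -> [12]
STORE 0 -> []
PUSH 5  -> [5]
PUSH -6 -> [5, -6]
LOAD 0  -> [5, -6, 12]
SUB     -> [5, -18]
SUB     -> [23]
POP     -> []
LOAD 0  -> [12]
NEG     -> [-12]
PUSH 1  -> [-12, 1]
POP     -> [-12]
PUSH 2  -> [-12, 2]
ADD     -> [-10]
LOAD 0  -> [-10, 12]
ADD     -> [2]
PUSH 57 -> [2, 57]
LOAD 0  -> [2, 57, 12]
DIV     -> [2, 4]
MOD     -> [2]
LOAD 0  -> [2, 12]
NEG     -> [2, -12]
LOAD 0  -> [2, -12, 12]
MUL     -> [2, -144]
GT      -> [1]
PUSH -2 -> [1, -2]
POP     -> [1]
LOAD 0  -> [1, 12]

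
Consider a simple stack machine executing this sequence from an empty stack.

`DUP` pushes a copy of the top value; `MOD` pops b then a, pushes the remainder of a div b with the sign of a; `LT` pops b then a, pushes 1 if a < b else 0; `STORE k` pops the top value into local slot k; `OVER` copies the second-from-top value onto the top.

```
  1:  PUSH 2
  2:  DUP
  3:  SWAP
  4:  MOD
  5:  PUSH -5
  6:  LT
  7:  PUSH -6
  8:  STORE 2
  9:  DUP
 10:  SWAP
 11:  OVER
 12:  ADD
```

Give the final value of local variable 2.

-6

PUSH 2  -> [2]
DUP     -> [2, 2]
SWAP    -> [2, 2]
MOD     -> [0]
PUSH -5 -> [0, -5]
LT      -> [0]
PUSH -6 -> [0, -6]
STORE 2 -> [0]
DUP     -> [0, 0]
SWAP    -> [0, 0]
OVER    -> [0, 0, 0]
ADD     -> [0, 0]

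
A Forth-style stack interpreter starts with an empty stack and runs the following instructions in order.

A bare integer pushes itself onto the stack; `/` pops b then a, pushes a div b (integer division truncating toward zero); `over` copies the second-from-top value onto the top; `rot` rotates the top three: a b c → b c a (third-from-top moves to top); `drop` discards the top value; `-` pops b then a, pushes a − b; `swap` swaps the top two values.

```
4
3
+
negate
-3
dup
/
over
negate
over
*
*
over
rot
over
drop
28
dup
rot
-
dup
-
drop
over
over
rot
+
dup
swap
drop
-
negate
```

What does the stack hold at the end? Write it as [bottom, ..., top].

[7, -7, 63]

4      -> [4]
3      -> [4, 3]
+      -> [7]
negate -> [-7]
-3     -> [-7, -3]
dup    -> [-7, -3, -3]
/      -> [-7, 1]
over   -> [-7, 1, -7]
negate -> [-7, 1, 7]
over   -> [-7, 1, 7, 1]
*      -> [-7, 1, 7]
*      -> [-7, 7]
over   -> [-7, 7, -7]
rot    -> [7, -7, -7]
over   -> [7, -7, -7, -7]
drop   -> [7, -7, -7]
28     -> [7, -7, -7, 28]
dup    -> [7, -7, -7, 28, 28]
rot    -> [7, -7, 28, 28, -7]
-      -> [7, -7, 28, 35]
dup    -> [7, -7, 28, 35, 35]
-      -> [7, -7, 28, 0]
drop   -> [7, -7, 28]
over   -> [7, -7, 28, -7]
over   -> [7, -7, 28, -7, 28]
rot    -> [7, -7, -7, 28, 28]
+      -> [7, -7, -7, 56]
dup    -> [7, -7, -7, 56, 56]
swap   -> [7, -7, -7, 56, 56]
drop   -> [7, -7, -7, 56]
-      -> [7, -7, -63]
negate -> [7, -7, 63]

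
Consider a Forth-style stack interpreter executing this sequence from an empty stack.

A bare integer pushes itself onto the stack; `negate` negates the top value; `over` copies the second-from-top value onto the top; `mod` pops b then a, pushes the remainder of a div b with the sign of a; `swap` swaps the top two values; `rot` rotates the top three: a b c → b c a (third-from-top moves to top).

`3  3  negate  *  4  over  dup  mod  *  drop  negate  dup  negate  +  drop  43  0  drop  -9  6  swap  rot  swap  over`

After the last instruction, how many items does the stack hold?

4

3       [3]
3       [3, 3]
negate  [3, -3]
*       [-9]
4       [-9, 4]
over    [-9, 4, -9]
dup     [-9, 4, -9, -9]
mod     [-9, 4, 0]
*       [-9, 0]
drop    [-9]
negate  [9]
dup     [9, 9]
negate  [9, -9]
+       [0]
drop    []
43      [43]
0       [43, 0]
drop    [43]
-9      [43, -9]
6       [43, -9, 6]
swap    [43, 6, -9]
rot     [6, -9, 43]
swap    [6, 43, -9]
over    [6, 43, -9, 43]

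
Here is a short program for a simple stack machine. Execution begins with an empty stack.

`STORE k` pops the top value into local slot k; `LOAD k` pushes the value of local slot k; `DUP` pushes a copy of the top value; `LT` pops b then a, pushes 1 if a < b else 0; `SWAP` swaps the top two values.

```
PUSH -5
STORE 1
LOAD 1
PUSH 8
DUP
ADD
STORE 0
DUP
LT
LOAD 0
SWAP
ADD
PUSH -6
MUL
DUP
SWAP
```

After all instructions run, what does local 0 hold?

PUSH -5 -> -5
STORE 1 -> (empty)
LOAD 1  -> -5
PUSH 8  -> -5 8
DUP     -> -5 8 8
ADD     -> -5 16
STORE 0 -> -5
DUP     -> -5 -5
LT      -> 0
LOAD 0  -> 0 16
SWAP    -> 16 0
ADD     -> 16
PUSH -6 -> 16 -6
MUL     -> -96
DUP     -> -96 -96
SWAP    -> -96 -96

16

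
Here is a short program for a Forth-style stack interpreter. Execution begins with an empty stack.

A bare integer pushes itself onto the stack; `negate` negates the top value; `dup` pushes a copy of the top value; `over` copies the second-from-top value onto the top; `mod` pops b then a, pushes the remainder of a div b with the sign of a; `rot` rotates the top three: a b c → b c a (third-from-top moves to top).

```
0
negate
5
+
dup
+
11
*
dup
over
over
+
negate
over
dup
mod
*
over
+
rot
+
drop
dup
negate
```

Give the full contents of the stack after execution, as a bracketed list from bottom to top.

[110, -110]

0      → 0
negate → 0
5      → 0 5
+      → 5
dup    → 5 5
+      → 10
11     → 10 11
*      → 110
dup    → 110 110
over   → 110 110 110
over   → 110 110 110 110
+      → 110 110 220
negate → 110 110 -220
over   → 110 110 -220 110
dup    → 110 110 -220 110 110
mod    → 110 110 -220 0
*      → 110 110 0
over   → 110 110 0 110
+      → 110 110 110
rot    → 110 110 110
+      → 110 220
drop   → 110
dup    → 110 110
negate → 110 -110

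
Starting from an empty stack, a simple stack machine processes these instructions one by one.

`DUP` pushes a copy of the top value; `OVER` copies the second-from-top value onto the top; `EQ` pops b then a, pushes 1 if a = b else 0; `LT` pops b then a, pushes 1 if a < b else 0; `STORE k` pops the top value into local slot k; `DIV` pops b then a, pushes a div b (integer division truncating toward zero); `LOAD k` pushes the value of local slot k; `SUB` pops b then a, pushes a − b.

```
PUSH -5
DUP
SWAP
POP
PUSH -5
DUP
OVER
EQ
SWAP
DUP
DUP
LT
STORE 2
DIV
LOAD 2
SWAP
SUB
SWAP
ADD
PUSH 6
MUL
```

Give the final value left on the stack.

-30

PUSH -5 : -5
DUP     : -5 -5
SWAP    : -5 -5
POP     : -5
PUSH -5 : -5 -5
DUP     : -5 -5 -5
OVER    : -5 -5 -5 -5
EQ      : -5 -5 1
SWAP    : -5 1 -5
DUP     : -5 1 -5 -5
DUP     : -5 1 -5 -5 -5
LT      : -5 1 -5 0
STORE 2 : -5 1 -5
DIV     : -5 0
LOAD 2  : -5 0 0
SWAP    : -5 0 0
SUB     : -5 0
SWAP    : 0 -5
ADD     : -5
PUSH 6  : -5 6
MUL     : -30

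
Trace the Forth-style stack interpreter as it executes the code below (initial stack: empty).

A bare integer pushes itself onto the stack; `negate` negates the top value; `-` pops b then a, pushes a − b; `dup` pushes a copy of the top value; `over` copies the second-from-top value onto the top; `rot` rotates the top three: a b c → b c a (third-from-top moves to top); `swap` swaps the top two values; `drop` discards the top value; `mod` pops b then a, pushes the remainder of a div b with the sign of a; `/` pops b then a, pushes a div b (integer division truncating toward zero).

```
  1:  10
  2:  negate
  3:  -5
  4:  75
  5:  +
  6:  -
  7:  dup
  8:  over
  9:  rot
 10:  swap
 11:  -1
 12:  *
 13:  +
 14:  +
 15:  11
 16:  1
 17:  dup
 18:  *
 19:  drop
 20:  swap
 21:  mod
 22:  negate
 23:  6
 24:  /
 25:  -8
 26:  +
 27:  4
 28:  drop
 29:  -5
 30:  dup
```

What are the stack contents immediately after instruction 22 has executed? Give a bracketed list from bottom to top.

[-11]

10     → [10]
negate → [-10]
-5     → [-10, -5]
75     → [-10, -5, 75]
+      → [-10, 70]
-      → [-80]
dup    → [-80, -80]
over   → [-80, -80, -80]
rot    → [-80, -80, -80]
swap   → [-80, -80, -80]
-1     → [-80, -80, -80, -1]
*      → [-80, -80, 80]
+      → [-80, 0]
+      → [-80]
11     → [-80, 11]
1      → [-80, 11, 1]
dup    → [-80, 11, 1, 1]
*      → [-80, 11, 1]
drop   → [-80, 11]
swap   → [11, -80]
mod    → [11]
negate → [-11]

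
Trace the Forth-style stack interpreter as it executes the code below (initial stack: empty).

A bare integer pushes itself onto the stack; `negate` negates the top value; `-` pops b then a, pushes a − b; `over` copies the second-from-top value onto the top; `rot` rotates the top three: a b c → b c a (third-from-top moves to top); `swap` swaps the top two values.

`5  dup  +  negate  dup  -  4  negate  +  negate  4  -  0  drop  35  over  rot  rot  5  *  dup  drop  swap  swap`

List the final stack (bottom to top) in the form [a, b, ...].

[0, 0, 175]

5      : 5
dup    : 5 5
+      : 10
negate : -10
dup    : -10 -10
-      : 0
4      : 0 4
negate : 0 -4
+      : -4
negate : 4
4      : 4 4
-      : 0
0      : 0 0
drop   : 0
35     : 0 35
over   : 0 35 0
rot    : 35 0 0
rot    : 0 0 35
5      : 0 0 35 5
*      : 0 0 175
dup    : 0 0 175 175
drop   : 0 0 175
swap   : 0 175 0
swap   : 0 0 175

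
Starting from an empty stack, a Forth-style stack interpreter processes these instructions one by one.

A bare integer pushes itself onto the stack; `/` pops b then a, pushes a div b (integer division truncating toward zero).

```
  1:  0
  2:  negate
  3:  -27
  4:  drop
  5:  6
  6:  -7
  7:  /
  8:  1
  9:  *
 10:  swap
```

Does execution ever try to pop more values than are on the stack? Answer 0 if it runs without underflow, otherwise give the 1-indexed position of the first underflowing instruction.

0

0       [0]
negate  [0]
-27     [0, -27]
drop    [0]
6       [0, 6]
-7      [0, 6, -7]
/       [0, 0]
1       [0, 0, 1]
*       [0, 0]
swap    [0, 0]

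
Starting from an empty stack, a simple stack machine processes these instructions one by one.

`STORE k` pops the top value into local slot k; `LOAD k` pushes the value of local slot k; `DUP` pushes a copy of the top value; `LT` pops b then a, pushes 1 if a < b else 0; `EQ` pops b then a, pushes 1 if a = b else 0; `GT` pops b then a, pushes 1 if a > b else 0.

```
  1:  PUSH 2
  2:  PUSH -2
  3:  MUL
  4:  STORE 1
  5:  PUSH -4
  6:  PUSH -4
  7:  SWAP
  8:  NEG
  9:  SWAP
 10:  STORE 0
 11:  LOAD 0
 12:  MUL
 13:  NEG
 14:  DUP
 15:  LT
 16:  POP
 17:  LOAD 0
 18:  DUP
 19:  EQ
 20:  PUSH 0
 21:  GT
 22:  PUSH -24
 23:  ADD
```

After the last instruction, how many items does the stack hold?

1

PUSH 2    [2]
PUSH -2   [2, -2]
MUL       [-4]
STORE 1   []
PUSH -4   [-4]
PUSH -4   [-4, -4]
SWAP      [-4, -4]
NEG       [-4, 4]
SWAP      [4, -4]
STORE 0   [4]
LOAD 0    [4, -4]
MUL       [-16]
NEG       [16]
DUP       [16, 16]
LT        [0]
POP       []
LOAD 0    [-4]
DUP       [-4, -4]
EQ        [1]
PUSH 0    [1, 0]
GT        [1]
PUSH -24  [1, -24]
ADD       [-23]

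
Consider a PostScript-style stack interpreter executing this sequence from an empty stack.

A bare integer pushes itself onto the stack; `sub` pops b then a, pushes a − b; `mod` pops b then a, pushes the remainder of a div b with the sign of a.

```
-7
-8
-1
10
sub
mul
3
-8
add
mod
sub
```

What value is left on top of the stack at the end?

-10

-7  → -7
-8  → -7 -8
-1  → -7 -8 -1
10  → -7 -8 -1 10
sub → -7 -8 -11
mul → -7 88
3   → -7 88 3
-8  → -7 88 3 -8
add → -7 88 -5
mod → -7 3
sub → -10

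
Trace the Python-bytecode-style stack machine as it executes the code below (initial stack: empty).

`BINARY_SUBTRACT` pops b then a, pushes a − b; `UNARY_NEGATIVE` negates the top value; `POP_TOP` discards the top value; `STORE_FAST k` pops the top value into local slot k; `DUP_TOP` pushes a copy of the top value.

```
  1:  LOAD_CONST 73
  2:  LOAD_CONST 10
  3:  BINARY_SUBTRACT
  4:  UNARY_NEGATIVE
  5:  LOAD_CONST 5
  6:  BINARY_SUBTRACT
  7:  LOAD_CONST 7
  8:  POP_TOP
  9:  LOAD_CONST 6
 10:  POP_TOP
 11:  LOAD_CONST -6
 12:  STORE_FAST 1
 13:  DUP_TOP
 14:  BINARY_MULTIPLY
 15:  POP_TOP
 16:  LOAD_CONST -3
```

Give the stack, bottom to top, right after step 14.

[4624]

LOAD_CONST 73   : [73]
LOAD_CONST 10   : [73, 10]
BINARY_SUBTRACT : [63]
UNARY_NEGATIVE  : [-63]
LOAD_CONST 5    : [-63, 5]
BINARY_SUBTRACT : [-68]
LOAD_CONST 7    : [-68, 7]
POP_TOP         : [-68]
LOAD_CONST 6    : [-68, 6]
POP_TOP         : [-68]
LOAD_CONST -6   : [-68, -6]
STORE_FAST 1    : [-68]
DUP_TOP         : [-68, -68]
BINARY_MULTIPLY : [4624]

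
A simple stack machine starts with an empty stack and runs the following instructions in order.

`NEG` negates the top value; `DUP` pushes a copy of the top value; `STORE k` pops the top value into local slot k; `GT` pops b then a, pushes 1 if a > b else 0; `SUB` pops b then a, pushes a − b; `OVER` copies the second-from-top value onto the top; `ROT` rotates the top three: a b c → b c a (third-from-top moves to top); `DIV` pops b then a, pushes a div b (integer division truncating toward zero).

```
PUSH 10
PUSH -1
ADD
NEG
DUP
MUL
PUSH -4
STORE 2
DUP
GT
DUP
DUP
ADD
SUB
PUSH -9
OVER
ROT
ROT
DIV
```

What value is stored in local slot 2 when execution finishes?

PUSH 10  10
PUSH -1  10 -1
ADD      9
NEG      -9
DUP      -9 -9
MUL      81
PUSH -4  81 -4
STORE 2  81
DUP      81 81
GT       0
DUP      0 0
DUP      0 0 0
ADD      0 0
SUB      0
PUSH -9  0 -9
OVER     0 -9 0
ROT      -9 0 0
ROT      0 0 -9
DIV      0 0

-4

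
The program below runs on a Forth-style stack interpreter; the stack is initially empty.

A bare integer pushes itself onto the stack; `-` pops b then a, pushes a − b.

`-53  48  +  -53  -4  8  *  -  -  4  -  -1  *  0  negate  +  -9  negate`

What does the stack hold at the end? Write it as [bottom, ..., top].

[-12, 9]

-53    → -53
48     → -53 48
+      → -5
-53    → -5 -53
-4     → -5 -53 -4
8      → -5 -53 -4 8
*      → -5 -53 -32
-      → -5 -21
-      → 16
4      → 16 4
-      → 12
-1     → 12 -1
*      → -12
0      → -12 0
negate → -12 0
+      → -12
-9     → -12 -9
negate → -12 9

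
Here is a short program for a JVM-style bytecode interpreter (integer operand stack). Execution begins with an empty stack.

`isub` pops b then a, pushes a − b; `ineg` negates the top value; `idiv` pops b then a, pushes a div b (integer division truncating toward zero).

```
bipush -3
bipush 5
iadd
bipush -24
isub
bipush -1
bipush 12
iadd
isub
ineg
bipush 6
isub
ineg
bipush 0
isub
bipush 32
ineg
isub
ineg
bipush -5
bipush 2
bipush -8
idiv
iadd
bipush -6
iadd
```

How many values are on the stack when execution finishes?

bipush -3  → -3
bipush 5   → -3 5
iadd       → 2
bipush -24 → 2 -24
isub       → 26
bipush -1  → 26 -1
bipush 12  → 26 -1 12
iadd       → 26 11
isub       → 15
ineg       → -15
bipush 6   → -15 6
isub       → -21
ineg       → 21
bipush 0   → 21 0
isub       → 21
bipush 32  → 21 32
ineg       → 21 -32
isub       → 53
ineg       → -53
bipush -5  → -53 -5
bipush 2   → -53 -5 2
bipush -8  → -53 -5 2 -8
idiv       → -53 -5 0
iadd       → -53 -5
bipush -6  → -53 -5 -6
iadd       → -53 -11

2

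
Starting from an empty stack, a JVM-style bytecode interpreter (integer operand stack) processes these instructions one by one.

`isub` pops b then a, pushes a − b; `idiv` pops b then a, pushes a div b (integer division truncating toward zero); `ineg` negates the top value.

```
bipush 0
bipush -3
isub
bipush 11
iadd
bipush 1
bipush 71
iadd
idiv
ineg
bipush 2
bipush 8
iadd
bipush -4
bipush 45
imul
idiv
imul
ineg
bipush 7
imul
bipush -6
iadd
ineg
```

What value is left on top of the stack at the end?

6

bipush 0   [0]
bipush -3  [0, -3]
isub       [3]
bipush 11  [3, 11]
iadd       [14]
bipush 1   [14, 1]
bipush 71  [14, 1, 71]
iadd       [14, 72]
idiv       [0]
ineg       [0]
bipush 2   [0, 2]
bipush 8   [0, 2, 8]
iadd       [0, 10]
bipush -4  [0, 10, -4]
bipush 45  [0, 10, -4, 45]
imul       [0, 10, -180]
idiv       [0, 0]
imul       [0]
ineg       [0]
bipush 7   [0, 7]
imul       [0]
bipush -6  [0, -6]
iadd       [-6]
ineg       [6]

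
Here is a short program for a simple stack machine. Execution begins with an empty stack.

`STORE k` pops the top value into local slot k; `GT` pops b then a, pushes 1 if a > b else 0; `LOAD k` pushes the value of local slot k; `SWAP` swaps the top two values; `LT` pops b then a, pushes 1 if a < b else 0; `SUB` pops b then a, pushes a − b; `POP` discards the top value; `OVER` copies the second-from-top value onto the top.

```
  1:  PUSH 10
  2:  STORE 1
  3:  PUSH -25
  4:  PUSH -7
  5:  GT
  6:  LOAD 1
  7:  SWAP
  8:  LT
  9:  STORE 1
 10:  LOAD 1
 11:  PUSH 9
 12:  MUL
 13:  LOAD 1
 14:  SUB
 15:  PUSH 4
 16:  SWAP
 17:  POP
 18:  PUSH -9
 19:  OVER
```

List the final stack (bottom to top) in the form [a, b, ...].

[4, -9, 4]

PUSH 10  → 10
STORE 1  → (empty)
PUSH -25 → -25
PUSH -7  → -25 -7
GT       → 0
LOAD 1   → 0 10
SWAP     → 10 0
LT       → 0
STORE 1  → (empty)
LOAD 1   → 0
PUSH 9   → 0 9
MUL      → 0
LOAD 1   → 0 0
SUB      → 0
PUSH 4   → 0 4
SWAP     → 4 0
POP      → 4
PUSH -9  → 4 -9
OVER     → 4 -9 4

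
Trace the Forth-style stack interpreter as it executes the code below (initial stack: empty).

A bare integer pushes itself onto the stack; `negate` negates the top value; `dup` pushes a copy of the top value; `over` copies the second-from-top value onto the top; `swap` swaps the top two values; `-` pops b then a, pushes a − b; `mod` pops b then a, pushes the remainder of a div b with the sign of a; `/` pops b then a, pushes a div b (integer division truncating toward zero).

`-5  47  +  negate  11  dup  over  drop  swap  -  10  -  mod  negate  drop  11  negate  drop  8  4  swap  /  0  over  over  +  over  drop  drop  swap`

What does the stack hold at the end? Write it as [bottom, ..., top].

[0, 0]

-5      -5
47      -5 47
+       42
negate  -42
11      -42 11
dup     -42 11 11
over    -42 11 11 11
drop    -42 11 11
swap    -42 11 11
-       -42 0
10      -42 0 10
-       -42 -10
mod     -2
negate  2
drop    (empty)
11      11
negate  -11
drop    (empty)
8       8
4       8 4
swap    4 8
/       0
0       0 0
over    0 0 0
over    0 0 0 0
+       0 0 0
over    0 0 0 0
drop    0 0 0
drop    0 0
swap    0 0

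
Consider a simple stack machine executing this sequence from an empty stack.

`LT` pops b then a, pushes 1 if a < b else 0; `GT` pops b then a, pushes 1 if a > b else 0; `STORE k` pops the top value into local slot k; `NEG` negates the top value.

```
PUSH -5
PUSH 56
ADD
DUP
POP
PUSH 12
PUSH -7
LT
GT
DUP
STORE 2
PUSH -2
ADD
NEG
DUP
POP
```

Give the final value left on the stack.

1

PUSH -5 : [-5]
PUSH 56 : [-5, 56]
ADD     : [51]
DUP     : [51, 51]
POP     : [51]
PUSH 12 : [51, 12]
PUSH -7 : [51, 12, -7]
LT      : [51, 0]
GT      : [1]
DUP     : [1, 1]
STORE 2 : [1]
PUSH -2 : [1, -2]
ADD     : [-1]
NEG     : [1]
DUP     : [1, 1]
POP     : [1]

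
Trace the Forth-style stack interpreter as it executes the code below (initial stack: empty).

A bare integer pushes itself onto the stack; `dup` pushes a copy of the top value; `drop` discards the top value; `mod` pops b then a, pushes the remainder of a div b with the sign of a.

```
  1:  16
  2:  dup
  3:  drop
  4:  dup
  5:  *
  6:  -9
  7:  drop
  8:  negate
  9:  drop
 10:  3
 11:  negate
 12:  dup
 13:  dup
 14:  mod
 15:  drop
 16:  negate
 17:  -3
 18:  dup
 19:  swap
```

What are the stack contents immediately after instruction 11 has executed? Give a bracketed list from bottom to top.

[-3]

16      [16]
dup     [16, 16]
drop    [16]
dup     [16, 16]
*       [256]
-9      [256, -9]
drop    [256]
negate  [-256]
drop    []
3       [3]
negate  [-3]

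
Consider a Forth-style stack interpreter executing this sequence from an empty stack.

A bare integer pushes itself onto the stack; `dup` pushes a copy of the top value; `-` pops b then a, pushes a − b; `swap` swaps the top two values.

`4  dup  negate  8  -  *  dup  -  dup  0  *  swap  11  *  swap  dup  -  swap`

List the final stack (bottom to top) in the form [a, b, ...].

[0, 0]

4      -> 4
dup    -> 4 4
negate -> 4 -4
8      -> 4 -4 8
-      -> 4 -12
*      -> -48
dup    -> -48 -48
-      -> 0
dup    -> 0 0
0      -> 0 0 0
*      -> 0 0
swap   -> 0 0
11     -> 0 0 11
*      -> 0 0
swap   -> 0 0
dup    -> 0 0 0
-      -> 0 0
swap   -> 0 0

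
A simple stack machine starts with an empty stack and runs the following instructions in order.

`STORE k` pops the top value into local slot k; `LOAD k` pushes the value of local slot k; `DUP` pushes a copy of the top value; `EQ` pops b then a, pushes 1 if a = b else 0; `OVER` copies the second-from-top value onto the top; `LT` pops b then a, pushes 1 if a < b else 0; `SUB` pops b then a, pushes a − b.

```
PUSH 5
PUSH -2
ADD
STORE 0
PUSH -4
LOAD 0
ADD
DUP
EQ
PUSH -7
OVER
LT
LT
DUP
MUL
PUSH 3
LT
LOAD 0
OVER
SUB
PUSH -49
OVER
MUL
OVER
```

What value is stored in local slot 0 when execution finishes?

PUSH 5   -> 5
PUSH -2  -> 5 -2
ADD      -> 3
STORE 0  -> (empty)
PUSH -4  -> -4
LOAD 0   -> -4 3
ADD      -> -1
DUP      -> -1 -1
EQ       -> 1
PUSH -7  -> 1 -7
OVER     -> 1 -7 1
LT       -> 1 1
LT       -> 0
DUP      -> 0 0
MUL      -> 0
PUSH 3   -> 0 3
LT       -> 1
LOAD 0   -> 1 3
OVER     -> 1 3 1
SUB      -> 1 2
PUSH -49 -> 1 2 -49
OVER     -> 1 2 -49 2
MUL      -> 1 2 -98
OVER     -> 1 2 -98 2

3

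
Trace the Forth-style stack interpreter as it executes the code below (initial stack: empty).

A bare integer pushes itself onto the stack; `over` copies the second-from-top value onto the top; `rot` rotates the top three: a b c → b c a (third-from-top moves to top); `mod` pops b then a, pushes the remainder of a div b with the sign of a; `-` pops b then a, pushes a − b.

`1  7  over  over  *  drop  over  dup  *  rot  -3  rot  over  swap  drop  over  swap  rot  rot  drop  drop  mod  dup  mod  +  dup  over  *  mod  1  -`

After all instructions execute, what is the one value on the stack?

1    : 1
7    : 1 7
over : 1 7 1
over : 1 7 1 7
*    : 1 7 7
drop : 1 7
over : 1 7 1
dup  : 1 7 1 1
*    : 1 7 1
rot  : 7 1 1
-3   : 7 1 1 -3
rot  : 7 1 -3 1
over : 7 1 -3 1 -3
swap : 7 1 -3 -3 1
drop : 7 1 -3 -3
over : 7 1 -3 -3 -3
swap : 7 1 -3 -3 -3
rot  : 7 1 -3 -3 -3
rot  : 7 1 -3 -3 -3
drop : 7 1 -3 -3
drop : 7 1 -3
mod  : 7 1
dup  : 7 1 1
mod  : 7 0
+    : 7
dup  : 7 7
over : 7 7 7
*    : 7 49
mod  : 7
1    : 7 1
-    : 6

6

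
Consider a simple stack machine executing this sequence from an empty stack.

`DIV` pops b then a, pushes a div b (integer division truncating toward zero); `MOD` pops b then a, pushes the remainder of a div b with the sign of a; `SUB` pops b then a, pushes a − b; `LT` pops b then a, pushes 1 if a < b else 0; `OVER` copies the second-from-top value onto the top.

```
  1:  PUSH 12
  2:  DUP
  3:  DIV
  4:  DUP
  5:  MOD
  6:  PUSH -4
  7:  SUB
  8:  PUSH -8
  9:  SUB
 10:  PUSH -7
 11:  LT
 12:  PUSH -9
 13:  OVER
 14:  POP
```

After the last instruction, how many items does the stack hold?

PUSH 12 : 12
DUP     : 12 12
DIV     : 1
DUP     : 1 1
MOD     : 0
PUSH -4 : 0 -4
SUB     : 4
PUSH -8 : 4 -8
SUB     : 12
PUSH -7 : 12 -7
LT      : 0
PUSH -9 : 0 -9
OVER    : 0 -9 0
POP     : 0 -9

2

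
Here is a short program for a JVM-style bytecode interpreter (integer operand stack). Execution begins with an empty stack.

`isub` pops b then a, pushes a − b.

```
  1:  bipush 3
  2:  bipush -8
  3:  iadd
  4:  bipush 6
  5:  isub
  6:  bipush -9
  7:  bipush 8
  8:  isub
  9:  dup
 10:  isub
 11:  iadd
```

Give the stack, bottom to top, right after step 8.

bipush 3   3
bipush -8  3 -8
iadd       -5
bipush 6   -5 6
isub       -11
bipush -9  -11 -9
bipush 8   -11 -9 8
isub       -11 -17

[-11, -17]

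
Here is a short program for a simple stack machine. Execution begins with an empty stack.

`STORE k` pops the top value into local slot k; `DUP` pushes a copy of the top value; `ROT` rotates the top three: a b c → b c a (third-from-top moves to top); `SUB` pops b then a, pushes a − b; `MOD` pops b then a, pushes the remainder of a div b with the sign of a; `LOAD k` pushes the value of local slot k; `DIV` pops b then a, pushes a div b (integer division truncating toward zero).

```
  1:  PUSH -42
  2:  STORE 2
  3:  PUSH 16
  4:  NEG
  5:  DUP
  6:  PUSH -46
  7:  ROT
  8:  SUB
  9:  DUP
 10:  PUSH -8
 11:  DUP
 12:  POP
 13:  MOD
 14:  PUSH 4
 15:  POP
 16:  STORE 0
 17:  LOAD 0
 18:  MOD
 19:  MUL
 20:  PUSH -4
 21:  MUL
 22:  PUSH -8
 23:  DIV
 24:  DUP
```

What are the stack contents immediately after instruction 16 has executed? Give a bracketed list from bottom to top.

PUSH -42  [-42]
STORE 2   []
PUSH 16   [16]
NEG       [-16]
DUP       [-16, -16]
PUSH -46  [-16, -16, -46]
ROT       [-16, -46, -16]
SUB       [-16, -30]
DUP       [-16, -30, -30]
PUSH -8   [-16, -30, -30, -8]
DUP       [-16, -30, -30, -8, -8]
POP       [-16, -30, -30, -8]
MOD       [-16, -30, -6]
PUSH 4    [-16, -30, -6, 4]
POP       [-16, -30, -6]
STORE 0   [-16, -30]

[-16, -30]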